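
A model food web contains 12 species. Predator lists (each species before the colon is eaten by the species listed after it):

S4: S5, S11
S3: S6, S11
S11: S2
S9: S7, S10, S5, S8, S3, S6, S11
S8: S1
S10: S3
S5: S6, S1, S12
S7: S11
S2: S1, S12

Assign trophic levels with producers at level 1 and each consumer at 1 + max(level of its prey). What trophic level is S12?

S9 is a producer → level 1.
S10 eats S9 → level 2.
S3 eats S10 (level 2); other prey at levels: S9 1 → level 3.
S11 eats S3 (level 3); other prey at levels: S9 1, S4 1, S7 2 → level 4.
S2 eats S11 → level 5.
S12 eats S2 (level 5); other prey at levels: S5 2 → level 6.

Trophic level 6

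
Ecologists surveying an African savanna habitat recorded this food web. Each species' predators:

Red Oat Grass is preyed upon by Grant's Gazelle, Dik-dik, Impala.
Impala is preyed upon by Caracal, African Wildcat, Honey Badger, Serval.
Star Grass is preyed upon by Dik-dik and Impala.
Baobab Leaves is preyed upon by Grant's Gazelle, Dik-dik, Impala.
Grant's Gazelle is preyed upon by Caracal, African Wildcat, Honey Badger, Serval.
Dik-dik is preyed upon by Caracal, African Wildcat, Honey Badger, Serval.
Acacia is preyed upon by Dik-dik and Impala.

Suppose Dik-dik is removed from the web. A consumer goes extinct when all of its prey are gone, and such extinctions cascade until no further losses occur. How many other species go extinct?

Remove Dik-dik.
Every predator of it retains at least one other prey: Honey Badger still has Impala, Grant's Gazelle; Caracal still has Impala, Grant's Gazelle; Serval still has Impala, Grant's Gazelle; African Wildcat still has Impala, Grant's Gazelle.
No consumer loses all prey, so no secondary extinctions occur.

0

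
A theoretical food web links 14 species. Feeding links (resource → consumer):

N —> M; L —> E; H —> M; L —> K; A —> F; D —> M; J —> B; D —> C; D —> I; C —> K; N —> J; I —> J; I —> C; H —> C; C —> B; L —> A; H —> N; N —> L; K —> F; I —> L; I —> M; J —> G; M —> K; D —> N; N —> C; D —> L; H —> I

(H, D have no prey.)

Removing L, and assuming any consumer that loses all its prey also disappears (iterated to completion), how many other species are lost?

Remove L.
Round 1: A (all prey gone), E (all prey gone) → extinct.
No further losses. Total secondary extinctions: 2.

2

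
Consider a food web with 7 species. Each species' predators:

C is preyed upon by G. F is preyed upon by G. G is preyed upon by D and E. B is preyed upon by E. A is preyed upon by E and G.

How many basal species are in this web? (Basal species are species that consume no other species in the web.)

Basal species (no prey listed): F, A, C, B.
Count: 4.

4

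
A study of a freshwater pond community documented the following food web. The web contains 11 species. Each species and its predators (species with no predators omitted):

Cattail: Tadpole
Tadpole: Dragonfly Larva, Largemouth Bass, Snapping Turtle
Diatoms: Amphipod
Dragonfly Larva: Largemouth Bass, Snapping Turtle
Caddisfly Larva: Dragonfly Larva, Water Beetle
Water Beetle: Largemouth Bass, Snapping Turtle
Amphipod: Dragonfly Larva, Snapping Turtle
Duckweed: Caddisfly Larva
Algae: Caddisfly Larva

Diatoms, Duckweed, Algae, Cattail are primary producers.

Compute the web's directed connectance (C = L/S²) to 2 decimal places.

The web has S = 11 species and L = 15 feeding links.
C = L / S² = 15 / 121 = 0.1240 ≈ 0.12.

C = 0.12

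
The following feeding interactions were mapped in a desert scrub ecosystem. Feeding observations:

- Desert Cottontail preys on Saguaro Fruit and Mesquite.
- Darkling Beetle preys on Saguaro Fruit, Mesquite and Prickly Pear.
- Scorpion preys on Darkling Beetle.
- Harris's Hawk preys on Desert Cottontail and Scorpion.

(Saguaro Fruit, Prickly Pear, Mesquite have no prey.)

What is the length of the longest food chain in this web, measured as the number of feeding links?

One longest chain: Saguaro Fruit → Darkling Beetle → Scorpion → Harris's Hawk.
It has 4 species and 3 links.

3 links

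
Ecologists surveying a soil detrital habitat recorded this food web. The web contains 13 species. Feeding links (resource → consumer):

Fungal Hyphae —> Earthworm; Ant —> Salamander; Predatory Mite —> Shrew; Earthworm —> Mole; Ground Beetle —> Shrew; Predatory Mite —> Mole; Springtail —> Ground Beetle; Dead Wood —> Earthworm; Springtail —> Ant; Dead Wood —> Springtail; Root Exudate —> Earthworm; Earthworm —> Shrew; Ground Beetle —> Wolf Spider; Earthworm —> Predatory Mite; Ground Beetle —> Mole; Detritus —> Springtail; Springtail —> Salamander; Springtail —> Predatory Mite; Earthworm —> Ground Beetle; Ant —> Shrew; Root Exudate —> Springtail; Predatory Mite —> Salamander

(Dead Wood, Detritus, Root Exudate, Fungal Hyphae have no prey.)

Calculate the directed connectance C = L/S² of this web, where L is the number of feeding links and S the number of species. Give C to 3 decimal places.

C = 0.130

The web has S = 13 species and L = 22 feeding links.
C = L / S² = 22 / 169 = 0.1302 ≈ 0.130.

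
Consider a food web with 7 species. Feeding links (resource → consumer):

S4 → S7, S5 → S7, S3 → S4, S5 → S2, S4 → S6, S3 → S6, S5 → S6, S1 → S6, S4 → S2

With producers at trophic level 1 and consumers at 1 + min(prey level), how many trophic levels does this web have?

Producers (level 1): S1, S3, S5.
Following each consumer down to its lowest-level prey: S3 → S4 (levels 1 through 2).
All prey of S4 (S3 1) are at level 1 or above, so S4 is at level 1 + 1 = 2.
Every consumer has at least one prey at level 1 or below, so none exceeds level 2.

2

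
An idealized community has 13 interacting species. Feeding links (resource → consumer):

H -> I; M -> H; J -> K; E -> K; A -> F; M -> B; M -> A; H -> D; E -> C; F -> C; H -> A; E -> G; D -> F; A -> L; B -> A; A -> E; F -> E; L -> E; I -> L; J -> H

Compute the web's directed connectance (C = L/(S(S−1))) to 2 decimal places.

C = 0.13

The web has S = 13 species and L = 20 feeding links.
C = L / (S(S−1)) = 20 / 156 = 0.1282 ≈ 0.13.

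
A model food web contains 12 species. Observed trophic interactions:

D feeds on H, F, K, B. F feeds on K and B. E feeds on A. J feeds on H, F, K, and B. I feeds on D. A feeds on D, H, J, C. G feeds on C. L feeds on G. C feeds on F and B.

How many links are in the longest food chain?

One longest chain: B → F → J → A → E.
It has 5 species and 4 links.

4 links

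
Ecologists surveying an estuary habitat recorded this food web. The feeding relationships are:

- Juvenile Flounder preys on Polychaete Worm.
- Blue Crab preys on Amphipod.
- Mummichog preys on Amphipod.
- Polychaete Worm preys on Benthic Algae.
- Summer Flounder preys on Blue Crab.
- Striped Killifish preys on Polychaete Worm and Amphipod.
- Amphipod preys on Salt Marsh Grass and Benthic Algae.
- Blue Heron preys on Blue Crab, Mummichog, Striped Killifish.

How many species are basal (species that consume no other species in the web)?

Basal species (no prey listed): Salt Marsh Grass, Benthic Algae.
Count: 2.

2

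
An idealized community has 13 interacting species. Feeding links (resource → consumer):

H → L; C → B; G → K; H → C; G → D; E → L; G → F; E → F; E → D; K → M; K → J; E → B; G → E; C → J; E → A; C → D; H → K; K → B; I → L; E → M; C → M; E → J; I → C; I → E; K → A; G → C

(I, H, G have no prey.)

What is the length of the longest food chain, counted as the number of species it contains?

3 species

One longest chain: I → E → D.
It has 3 species and 2 links.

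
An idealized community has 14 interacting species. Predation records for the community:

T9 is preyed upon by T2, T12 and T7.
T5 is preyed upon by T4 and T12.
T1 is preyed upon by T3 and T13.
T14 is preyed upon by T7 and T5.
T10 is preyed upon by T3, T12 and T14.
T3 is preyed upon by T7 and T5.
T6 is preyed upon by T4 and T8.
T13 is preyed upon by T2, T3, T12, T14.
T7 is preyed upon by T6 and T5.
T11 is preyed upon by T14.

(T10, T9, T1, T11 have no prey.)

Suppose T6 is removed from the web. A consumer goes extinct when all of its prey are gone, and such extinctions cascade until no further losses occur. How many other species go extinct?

Remove T6.
Round 1: T8 (all prey gone) → extinct.
No further losses. Total secondary extinctions: 1.

1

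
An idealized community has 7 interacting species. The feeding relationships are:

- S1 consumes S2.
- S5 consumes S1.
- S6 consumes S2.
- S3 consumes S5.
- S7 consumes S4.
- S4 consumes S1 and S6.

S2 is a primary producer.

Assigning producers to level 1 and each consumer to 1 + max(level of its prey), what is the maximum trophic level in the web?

4

Producers (level 1): S2.
S2 → S1 → S5 → S3 gives S3 level 4.
No species has a prey at level 4, so no species reaches level 5.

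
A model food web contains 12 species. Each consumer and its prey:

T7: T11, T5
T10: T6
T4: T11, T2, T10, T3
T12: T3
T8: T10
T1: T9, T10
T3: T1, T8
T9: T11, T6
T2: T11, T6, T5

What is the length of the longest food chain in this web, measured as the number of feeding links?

One longest chain: T6 → T10 → T8 → T3 → T4.
It has 5 species and 4 links.

4 links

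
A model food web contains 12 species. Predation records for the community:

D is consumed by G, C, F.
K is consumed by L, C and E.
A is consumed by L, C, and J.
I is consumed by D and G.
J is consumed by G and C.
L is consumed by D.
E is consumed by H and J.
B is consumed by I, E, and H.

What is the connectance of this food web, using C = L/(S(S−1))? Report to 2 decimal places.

The web has S = 12 species and L = 19 feeding links.
C = L / (S(S−1)) = 19 / 132 = 0.1439 ≈ 0.14.

C = 0.14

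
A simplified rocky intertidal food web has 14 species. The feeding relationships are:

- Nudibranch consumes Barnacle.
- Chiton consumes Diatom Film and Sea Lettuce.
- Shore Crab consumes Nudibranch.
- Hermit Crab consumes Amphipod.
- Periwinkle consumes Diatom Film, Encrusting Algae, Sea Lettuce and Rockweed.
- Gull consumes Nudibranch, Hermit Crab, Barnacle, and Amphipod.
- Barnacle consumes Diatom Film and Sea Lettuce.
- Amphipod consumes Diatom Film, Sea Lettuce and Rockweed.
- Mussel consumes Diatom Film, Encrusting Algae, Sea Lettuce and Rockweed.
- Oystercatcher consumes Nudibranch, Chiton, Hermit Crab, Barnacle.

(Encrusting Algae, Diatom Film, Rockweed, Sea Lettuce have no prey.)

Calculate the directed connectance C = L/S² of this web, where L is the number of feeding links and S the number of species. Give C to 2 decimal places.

The web has S = 14 species and L = 26 feeding links.
C = L / S² = 26 / 196 = 0.1327 ≈ 0.13.

C = 0.13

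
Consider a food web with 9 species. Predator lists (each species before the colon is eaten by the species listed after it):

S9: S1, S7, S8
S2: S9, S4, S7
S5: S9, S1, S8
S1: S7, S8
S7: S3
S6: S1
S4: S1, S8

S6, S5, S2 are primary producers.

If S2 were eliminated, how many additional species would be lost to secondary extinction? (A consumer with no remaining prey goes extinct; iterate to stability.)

Remove S2.
Round 1: S4 (all prey gone) → extinct.
No further losses. Total secondary extinctions: 1.

1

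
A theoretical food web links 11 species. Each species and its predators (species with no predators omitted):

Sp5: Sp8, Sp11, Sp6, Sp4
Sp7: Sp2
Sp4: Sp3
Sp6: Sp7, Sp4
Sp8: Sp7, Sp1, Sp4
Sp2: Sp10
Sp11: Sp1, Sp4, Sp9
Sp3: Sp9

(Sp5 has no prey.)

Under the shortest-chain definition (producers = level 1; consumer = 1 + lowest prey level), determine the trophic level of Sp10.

Sp5 is a producer → level 1.
Sp8 eats Sp5 → level 2.
Sp7 eats Sp8 → level 3.
Sp2 eats Sp7 → level 4.
Sp10 eats Sp2 → level 5.
No prey of Sp10 is below level 4, so 5 is the minimum.

Trophic level 5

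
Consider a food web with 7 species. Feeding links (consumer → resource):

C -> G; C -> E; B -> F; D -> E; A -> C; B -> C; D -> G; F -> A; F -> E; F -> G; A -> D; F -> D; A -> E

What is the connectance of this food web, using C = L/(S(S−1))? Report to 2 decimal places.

C = 0.31

The web has S = 7 species and L = 13 feeding links.
C = L / (S(S−1)) = 13 / 42 = 0.3095 ≈ 0.31.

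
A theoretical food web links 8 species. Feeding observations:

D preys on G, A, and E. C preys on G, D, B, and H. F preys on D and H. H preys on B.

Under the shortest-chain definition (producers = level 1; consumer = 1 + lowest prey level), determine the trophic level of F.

G is a producer → level 1.
D eats G → level 2.
F eats D → level 3.
No prey of F is below level 2, so 3 is the minimum.

Trophic level 3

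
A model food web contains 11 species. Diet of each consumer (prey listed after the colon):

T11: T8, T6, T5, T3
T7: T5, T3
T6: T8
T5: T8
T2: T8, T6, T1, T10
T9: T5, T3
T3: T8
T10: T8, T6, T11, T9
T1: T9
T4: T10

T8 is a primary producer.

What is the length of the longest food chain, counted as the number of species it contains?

5 species

One longest chain: T8 → T6 → T11 → T10 → T4.
It has 5 species and 4 links.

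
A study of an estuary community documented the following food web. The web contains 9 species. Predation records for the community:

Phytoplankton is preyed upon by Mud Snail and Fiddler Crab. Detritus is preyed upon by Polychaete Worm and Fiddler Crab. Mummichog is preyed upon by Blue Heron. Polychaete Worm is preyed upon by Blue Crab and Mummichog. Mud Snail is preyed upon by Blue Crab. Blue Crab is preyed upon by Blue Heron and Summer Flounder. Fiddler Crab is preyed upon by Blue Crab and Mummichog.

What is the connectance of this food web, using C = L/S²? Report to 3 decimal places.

The web has S = 9 species and L = 12 feeding links.
C = L / S² = 12 / 81 = 0.1481 ≈ 0.148.

C = 0.148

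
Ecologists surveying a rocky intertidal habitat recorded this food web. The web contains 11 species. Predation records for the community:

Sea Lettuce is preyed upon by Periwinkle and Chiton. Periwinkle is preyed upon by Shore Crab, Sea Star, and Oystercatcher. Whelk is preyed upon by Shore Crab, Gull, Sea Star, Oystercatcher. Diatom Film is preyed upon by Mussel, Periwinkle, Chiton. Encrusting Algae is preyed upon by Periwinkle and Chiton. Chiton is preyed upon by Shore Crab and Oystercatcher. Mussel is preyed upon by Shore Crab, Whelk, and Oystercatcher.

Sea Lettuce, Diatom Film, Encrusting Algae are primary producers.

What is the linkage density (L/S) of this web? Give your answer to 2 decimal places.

L/S = 1.73

There are L = 19 links among S = 11 species.
L/S = 19/11 = 1.7273 ≈ 1.73.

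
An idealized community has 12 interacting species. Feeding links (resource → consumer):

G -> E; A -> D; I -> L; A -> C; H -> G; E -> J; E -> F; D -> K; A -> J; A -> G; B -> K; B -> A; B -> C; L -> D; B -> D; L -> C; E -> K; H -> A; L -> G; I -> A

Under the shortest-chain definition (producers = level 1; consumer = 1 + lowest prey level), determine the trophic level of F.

Trophic level 4

H is a producer → level 1.
G eats H → level 2.
E eats G → level 3.
F eats E → level 4.
No prey of F is below level 3, so 4 is the minimum.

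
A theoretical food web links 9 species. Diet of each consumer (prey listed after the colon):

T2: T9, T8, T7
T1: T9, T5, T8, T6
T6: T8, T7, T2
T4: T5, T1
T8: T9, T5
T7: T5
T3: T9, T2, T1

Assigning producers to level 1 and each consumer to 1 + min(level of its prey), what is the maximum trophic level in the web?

3

Producers (level 1): T9, T5.
Following each consumer down to its lowest-level prey: T9 → T8 → T6 (levels 1 through 3).
All prey of T6 (T8 2, T7 2, T2 2) are at level 2 or above, so T6 is at level 1 + 2 = 3.
Every consumer has at least one prey at level 2 or below, so none exceeds level 3.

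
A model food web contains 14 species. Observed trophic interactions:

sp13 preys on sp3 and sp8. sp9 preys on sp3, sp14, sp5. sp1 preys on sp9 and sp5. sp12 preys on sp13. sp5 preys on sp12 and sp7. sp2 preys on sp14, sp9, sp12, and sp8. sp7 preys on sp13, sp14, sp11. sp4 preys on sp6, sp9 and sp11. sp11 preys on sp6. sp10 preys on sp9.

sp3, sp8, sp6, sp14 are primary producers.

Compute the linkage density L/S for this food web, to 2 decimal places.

There are L = 22 links among S = 14 species.
L/S = 22/14 = 1.5714 ≈ 1.57.

L/S = 1.57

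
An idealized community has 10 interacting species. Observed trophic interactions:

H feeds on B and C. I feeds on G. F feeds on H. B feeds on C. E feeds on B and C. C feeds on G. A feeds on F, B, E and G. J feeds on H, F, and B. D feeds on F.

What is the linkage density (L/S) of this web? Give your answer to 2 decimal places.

L/S = 1.60

There are L = 16 links among S = 10 species.
L/S = 16/10 = 1.6000 ≈ 1.60.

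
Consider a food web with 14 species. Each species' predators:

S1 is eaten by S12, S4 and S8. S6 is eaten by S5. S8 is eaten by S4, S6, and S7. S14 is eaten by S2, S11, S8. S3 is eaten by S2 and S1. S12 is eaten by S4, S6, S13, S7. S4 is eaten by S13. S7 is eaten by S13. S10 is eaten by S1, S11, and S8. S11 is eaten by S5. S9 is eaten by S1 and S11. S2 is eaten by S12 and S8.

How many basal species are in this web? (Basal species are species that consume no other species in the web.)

4

Basal species (no prey listed): S14, S9, S10, S3.
Count: 4.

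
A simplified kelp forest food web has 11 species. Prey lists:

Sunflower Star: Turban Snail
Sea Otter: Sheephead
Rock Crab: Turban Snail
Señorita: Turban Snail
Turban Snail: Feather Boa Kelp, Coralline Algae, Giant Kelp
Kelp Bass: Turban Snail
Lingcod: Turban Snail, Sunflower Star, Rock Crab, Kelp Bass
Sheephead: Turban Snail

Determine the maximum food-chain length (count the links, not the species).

One longest chain: Feather Boa Kelp → Turban Snail → Sheephead → Sea Otter.
It has 4 species and 3 links.

3 links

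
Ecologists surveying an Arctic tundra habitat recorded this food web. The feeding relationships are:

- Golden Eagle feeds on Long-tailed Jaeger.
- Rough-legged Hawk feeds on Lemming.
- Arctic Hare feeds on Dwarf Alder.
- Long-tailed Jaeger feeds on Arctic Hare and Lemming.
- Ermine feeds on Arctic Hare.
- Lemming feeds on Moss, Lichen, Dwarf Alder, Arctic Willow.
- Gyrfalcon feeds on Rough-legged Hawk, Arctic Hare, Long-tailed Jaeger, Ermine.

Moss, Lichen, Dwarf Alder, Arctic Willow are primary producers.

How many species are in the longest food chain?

One longest chain: Dwarf Alder → Arctic Hare → Long-tailed Jaeger → Golden Eagle.
It has 4 species and 3 links.

4 species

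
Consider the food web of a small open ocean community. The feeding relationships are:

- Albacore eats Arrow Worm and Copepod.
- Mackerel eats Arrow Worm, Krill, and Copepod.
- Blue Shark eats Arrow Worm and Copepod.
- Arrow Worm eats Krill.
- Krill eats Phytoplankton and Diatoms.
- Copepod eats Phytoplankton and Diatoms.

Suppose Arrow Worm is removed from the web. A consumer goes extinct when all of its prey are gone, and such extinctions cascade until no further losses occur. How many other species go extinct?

Remove Arrow Worm.
Every predator of it retains at least one other prey: Blue Shark still has Copepod; Albacore still has Copepod; Mackerel still has Krill, Copepod.
No consumer loses all prey, so no secondary extinctions occur.

0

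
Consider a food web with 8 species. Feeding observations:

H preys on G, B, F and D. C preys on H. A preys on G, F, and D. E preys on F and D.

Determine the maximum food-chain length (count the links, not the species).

2 links

One longest chain: B → H → C.
It has 3 species and 2 links.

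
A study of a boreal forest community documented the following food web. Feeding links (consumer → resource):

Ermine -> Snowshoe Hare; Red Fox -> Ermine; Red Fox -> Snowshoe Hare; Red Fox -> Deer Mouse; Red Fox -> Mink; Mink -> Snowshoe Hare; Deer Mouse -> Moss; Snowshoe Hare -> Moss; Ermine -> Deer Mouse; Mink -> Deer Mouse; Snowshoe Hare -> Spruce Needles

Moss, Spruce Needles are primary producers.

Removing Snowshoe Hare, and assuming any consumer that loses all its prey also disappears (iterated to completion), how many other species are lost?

Remove Snowshoe Hare.
Every predator of it retains at least one other prey: Mink still has Deer Mouse; Ermine still has Deer Mouse; Red Fox still has Deer Mouse, Mink, Ermine.
No consumer loses all prey, so no secondary extinctions occur.

0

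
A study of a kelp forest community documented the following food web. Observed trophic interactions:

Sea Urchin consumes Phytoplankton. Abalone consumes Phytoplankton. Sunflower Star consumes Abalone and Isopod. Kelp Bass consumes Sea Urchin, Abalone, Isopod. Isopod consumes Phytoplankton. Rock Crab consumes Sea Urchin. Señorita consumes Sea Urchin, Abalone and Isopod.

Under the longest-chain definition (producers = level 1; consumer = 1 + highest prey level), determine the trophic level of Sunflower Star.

Trophic level 3

Phytoplankton is a producer → level 1.
Abalone eats Phytoplankton → level 2.
Sunflower Star eats Abalone (level 2); other prey at levels: Isopod 2 → level 3.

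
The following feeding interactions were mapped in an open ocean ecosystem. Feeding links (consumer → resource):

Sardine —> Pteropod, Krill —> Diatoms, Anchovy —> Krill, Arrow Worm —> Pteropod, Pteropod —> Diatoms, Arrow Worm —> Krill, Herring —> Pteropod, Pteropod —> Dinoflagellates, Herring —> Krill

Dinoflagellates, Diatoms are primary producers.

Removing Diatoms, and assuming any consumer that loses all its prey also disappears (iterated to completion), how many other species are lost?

Remove Diatoms.
Round 1: Krill (all prey gone) → extinct.
Round 2: Anchovy (all prey gone) → extinct.
No further losses. Total secondary extinctions: 2.

2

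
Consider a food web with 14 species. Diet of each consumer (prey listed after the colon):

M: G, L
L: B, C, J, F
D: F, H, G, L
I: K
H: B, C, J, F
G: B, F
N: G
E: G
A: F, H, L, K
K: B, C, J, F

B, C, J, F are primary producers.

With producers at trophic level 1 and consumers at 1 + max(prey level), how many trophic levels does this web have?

3

Producers (level 1): B, C, J, F.
B → K → I gives I level 3.
No species has a prey at level 3, so no species reaches level 4.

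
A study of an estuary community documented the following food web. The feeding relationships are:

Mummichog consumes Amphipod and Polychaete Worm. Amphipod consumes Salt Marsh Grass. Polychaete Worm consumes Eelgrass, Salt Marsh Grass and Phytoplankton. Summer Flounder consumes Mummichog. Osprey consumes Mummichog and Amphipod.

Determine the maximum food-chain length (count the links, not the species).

3 links

One longest chain: Salt Marsh Grass → Polychaete Worm → Mummichog → Osprey.
It has 4 species and 3 links.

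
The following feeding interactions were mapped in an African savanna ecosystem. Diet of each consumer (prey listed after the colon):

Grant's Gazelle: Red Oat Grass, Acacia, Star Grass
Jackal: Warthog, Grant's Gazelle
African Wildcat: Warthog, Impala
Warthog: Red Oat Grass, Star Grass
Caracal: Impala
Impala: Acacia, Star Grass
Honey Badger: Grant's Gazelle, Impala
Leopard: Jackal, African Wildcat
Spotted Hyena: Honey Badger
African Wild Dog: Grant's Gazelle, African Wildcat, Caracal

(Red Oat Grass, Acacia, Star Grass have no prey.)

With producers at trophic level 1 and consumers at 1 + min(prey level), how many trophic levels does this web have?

Producers (level 1): Red Oat Grass, Acacia, Star Grass.
Following each consumer down to its lowest-level prey: Red Oat Grass → Warthog → African Wildcat → Leopard (levels 1 through 4).
All prey of Leopard (African Wildcat 3, Jackal 3) are at level 3 or above, so Leopard is at level 1 + 3 = 4.
Every consumer has at least one prey at level 3 or below, so none exceeds level 4.

4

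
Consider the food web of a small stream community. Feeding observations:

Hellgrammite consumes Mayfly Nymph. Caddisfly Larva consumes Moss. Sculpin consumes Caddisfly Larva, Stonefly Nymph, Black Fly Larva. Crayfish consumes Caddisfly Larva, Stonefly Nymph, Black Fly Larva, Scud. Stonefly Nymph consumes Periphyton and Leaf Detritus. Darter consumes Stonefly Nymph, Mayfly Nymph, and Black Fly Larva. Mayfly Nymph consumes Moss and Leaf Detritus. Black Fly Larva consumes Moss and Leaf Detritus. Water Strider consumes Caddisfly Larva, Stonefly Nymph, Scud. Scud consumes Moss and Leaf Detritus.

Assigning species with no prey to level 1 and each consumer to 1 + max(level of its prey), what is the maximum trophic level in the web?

Basal resources (level 1): Leaf Detritus, Moss, Periphyton.
Leaf Detritus → Mayfly Nymph → Hellgrammite gives Hellgrammite level 3.
No species has a prey at level 3, so no species reaches level 4.

3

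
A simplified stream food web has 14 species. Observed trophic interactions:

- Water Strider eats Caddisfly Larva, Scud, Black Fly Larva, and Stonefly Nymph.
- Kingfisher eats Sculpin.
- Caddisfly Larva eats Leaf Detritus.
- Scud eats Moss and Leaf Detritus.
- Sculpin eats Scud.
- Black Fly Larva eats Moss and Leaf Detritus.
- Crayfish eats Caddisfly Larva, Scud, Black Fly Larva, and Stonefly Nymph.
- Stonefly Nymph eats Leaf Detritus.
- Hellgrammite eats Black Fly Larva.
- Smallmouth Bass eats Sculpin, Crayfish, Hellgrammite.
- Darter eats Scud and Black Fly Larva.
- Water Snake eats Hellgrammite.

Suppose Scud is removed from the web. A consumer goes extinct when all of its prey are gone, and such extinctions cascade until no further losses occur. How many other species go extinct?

Remove Scud.
Round 1: Sculpin (all prey gone) → extinct.
Round 2: Kingfisher (all prey gone) → extinct.
No further losses. Total secondary extinctions: 2.

2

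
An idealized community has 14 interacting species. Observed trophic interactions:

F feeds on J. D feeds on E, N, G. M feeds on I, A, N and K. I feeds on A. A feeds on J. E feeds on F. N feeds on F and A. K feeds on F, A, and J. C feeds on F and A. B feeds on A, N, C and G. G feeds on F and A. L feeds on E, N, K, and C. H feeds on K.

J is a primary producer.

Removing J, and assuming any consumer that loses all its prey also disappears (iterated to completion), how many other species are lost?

13

Remove J.
Round 1: A (all prey gone), F (all prey gone) → extinct.
Round 2: C (all prey gone), I (all prey gone), N (all prey gone), G (all prey gone), E (all prey gone), K (all prey gone) → extinct.
Round 3: D (all prey gone), M (all prey gone), L (all prey gone), H (all prey gone), B (all prey gone) → extinct.
No further losses. Total secondary extinctions: 13.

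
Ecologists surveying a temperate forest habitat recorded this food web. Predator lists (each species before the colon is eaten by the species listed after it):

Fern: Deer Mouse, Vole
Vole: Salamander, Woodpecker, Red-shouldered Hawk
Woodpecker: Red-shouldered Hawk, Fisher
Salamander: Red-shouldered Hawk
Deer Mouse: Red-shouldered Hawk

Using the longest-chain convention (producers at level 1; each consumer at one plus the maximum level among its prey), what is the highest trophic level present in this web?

4

Producers (level 1): Fern.
Fern → Vole → Salamander → Red-shouldered Hawk gives Red-shouldered Hawk level 4.
No species has a prey at level 4, so no species reaches level 5.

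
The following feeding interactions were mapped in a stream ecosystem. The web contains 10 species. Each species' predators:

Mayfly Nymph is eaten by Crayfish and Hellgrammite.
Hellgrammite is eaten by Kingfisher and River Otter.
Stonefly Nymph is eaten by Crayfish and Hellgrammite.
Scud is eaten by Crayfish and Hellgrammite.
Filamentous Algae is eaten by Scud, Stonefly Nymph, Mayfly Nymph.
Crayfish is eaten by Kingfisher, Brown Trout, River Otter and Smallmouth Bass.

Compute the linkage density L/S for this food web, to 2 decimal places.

There are L = 15 links among S = 10 species.
L/S = 15/10 = 1.5000 ≈ 1.50.

L/S = 1.50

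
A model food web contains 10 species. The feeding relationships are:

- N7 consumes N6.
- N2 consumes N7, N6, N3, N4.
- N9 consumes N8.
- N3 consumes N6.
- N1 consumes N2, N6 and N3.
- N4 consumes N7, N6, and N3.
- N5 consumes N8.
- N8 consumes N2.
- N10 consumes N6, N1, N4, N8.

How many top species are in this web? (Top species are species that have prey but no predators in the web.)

3

Top species (has prey, but nothing eats it): N5, N9, N10.
Count: 3.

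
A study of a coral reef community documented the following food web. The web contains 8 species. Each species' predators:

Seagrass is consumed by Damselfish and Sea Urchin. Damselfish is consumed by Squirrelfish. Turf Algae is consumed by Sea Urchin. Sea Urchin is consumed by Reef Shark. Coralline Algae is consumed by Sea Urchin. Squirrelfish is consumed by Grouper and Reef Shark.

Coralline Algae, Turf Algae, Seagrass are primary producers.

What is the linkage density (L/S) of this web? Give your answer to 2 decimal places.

There are L = 8 links among S = 8 species.
L/S = 8/8 = 1.0000 ≈ 1.00.

L/S = 1.00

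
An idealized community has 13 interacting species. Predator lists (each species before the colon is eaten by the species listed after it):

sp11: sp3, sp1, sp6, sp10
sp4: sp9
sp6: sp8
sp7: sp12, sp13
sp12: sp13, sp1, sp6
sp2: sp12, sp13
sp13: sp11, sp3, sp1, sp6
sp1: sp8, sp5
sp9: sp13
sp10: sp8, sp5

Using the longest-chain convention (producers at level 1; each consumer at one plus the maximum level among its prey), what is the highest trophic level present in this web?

6

Producers (level 1): sp2, sp4, sp7.
sp4 → sp9 → sp13 → sp11 → sp1 → sp8 gives sp8 level 6.
No species has a prey at level 6, so no species reaches level 7.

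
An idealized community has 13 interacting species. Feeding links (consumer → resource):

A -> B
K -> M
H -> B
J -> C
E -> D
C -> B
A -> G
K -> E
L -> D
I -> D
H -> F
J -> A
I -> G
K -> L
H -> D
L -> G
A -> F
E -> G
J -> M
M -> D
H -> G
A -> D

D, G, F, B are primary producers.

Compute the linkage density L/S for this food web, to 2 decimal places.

There are L = 22 links among S = 13 species.
L/S = 22/13 = 1.6923 ≈ 1.69.

L/S = 1.69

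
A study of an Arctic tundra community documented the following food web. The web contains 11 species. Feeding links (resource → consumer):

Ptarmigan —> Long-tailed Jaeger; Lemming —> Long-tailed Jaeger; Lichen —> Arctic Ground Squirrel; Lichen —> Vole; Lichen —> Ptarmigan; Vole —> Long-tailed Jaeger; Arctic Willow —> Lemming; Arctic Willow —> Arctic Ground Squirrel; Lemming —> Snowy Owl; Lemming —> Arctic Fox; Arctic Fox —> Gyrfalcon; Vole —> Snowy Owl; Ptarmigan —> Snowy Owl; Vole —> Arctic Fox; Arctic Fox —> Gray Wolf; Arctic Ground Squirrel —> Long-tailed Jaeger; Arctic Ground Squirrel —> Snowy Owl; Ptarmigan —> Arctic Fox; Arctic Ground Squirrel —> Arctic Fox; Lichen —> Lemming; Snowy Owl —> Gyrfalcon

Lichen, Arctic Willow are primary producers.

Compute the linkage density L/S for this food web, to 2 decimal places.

There are L = 21 links among S = 11 species.
L/S = 21/11 = 1.9091 ≈ 1.91.

L/S = 1.91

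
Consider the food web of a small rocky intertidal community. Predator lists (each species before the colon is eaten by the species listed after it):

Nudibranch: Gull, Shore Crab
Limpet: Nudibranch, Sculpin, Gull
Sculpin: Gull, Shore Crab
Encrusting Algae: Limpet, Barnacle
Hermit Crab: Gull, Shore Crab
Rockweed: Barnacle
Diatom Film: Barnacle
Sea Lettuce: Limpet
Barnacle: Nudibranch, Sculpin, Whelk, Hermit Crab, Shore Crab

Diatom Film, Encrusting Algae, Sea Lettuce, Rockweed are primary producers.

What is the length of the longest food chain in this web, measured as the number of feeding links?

One longest chain: Diatom Film → Barnacle → Hermit Crab → Gull.
It has 4 species and 3 links.

3 links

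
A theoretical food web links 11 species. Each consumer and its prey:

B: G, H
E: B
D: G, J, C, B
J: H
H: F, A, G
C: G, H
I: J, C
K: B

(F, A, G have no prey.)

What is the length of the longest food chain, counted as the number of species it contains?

4 species

One longest chain: F → H → J → I.
It has 4 species and 3 links.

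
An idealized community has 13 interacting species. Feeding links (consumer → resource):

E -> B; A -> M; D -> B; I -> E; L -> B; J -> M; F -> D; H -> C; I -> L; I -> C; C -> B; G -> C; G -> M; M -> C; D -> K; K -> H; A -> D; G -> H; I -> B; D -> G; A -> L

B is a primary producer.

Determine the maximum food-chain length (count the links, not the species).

5 links

One longest chain: B → C → M → G → D → F.
It has 6 species and 5 links.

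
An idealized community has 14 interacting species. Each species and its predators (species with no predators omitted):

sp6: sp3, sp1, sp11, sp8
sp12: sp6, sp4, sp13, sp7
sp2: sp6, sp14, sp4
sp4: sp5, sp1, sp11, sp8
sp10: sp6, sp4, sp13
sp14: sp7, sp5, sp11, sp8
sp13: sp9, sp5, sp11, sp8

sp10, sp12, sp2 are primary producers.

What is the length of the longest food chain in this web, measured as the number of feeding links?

2 links

One longest chain: sp2 → sp14 → sp7.
It has 3 species and 2 links.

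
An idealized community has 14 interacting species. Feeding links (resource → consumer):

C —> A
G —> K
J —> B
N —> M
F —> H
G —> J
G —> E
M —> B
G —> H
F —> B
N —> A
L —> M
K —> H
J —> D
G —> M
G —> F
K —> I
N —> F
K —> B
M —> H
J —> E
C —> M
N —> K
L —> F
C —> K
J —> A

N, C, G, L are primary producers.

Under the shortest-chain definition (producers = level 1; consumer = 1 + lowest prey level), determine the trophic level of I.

N is a producer → level 1.
K eats N → level 2.
I eats K → level 3.
No prey of I is below level 2, so 3 is the minimum.

Trophic level 3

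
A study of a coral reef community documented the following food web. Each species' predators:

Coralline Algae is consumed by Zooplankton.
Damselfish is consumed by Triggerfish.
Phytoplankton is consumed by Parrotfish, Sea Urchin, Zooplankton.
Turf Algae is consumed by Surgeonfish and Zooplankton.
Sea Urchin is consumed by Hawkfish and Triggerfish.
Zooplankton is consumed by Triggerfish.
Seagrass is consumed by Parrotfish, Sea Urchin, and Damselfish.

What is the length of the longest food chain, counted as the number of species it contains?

3 species

One longest chain: Seagrass → Sea Urchin → Hawkfish.
It has 3 species and 2 links.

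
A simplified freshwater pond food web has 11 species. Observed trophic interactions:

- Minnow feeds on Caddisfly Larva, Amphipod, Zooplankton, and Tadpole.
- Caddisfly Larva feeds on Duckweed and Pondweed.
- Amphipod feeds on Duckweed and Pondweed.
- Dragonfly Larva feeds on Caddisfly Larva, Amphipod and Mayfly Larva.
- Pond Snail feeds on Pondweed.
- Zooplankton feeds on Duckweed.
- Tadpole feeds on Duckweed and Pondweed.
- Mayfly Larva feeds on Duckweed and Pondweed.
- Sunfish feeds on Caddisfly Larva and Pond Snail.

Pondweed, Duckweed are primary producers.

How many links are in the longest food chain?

One longest chain: Pondweed → Mayfly Larva → Dragonfly Larva.
It has 3 species and 2 links.

2 links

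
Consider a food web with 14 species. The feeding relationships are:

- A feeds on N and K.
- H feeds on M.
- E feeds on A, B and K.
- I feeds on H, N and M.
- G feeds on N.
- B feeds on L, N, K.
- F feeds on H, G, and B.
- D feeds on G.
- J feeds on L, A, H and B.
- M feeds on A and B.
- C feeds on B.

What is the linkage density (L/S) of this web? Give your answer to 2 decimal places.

L/S = 1.71

There are L = 24 links among S = 14 species.
L/S = 24/14 = 1.7143 ≈ 1.71.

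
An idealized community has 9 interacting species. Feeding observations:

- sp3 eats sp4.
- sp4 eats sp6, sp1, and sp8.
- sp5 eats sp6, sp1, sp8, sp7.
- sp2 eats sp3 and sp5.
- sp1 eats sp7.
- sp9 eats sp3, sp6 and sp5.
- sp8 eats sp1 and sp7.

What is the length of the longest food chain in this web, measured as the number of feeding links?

One longest chain: sp7 → sp1 → sp8 → sp4 → sp3 → sp9.
It has 6 species and 5 links.

5 links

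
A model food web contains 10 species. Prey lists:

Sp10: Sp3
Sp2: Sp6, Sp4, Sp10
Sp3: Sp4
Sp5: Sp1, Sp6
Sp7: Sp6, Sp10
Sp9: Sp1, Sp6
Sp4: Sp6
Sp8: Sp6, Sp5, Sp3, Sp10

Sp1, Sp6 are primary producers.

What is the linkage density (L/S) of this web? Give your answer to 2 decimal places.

There are L = 16 links among S = 10 species.
L/S = 16/10 = 1.6000 ≈ 1.60.

L/S = 1.60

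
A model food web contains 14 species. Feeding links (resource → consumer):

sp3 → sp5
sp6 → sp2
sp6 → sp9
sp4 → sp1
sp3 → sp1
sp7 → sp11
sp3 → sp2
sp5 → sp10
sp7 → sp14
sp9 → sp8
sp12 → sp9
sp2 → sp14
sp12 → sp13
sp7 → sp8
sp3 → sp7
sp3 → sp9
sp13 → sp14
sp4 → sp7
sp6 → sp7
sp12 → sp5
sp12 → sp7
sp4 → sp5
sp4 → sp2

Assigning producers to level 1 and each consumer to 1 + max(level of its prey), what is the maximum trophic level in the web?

3

Producers (level 1): sp3, sp12, sp4, sp6.
sp3 → sp7 → sp11 gives sp11 level 3.
No species has a prey at level 3, so no species reaches level 4.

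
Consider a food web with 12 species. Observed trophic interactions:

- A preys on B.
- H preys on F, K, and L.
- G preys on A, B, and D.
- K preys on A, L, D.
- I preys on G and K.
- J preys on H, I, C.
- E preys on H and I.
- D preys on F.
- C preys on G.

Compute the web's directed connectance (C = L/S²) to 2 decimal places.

The web has S = 12 species and L = 19 feeding links.
C = L / S² = 19 / 144 = 0.1319 ≈ 0.13.

C = 0.13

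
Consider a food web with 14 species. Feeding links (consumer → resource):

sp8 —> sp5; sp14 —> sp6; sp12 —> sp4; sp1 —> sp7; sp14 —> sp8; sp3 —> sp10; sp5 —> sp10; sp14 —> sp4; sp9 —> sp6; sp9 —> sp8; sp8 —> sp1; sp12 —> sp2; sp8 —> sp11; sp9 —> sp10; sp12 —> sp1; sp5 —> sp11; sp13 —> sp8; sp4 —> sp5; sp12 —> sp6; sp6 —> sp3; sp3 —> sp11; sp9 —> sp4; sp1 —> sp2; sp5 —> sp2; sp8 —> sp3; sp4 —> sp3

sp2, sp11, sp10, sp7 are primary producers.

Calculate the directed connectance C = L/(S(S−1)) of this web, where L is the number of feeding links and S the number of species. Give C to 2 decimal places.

C = 0.14

The web has S = 14 species and L = 26 feeding links.
C = L / (S(S−1)) = 26 / 182 = 0.1429 ≈ 0.14.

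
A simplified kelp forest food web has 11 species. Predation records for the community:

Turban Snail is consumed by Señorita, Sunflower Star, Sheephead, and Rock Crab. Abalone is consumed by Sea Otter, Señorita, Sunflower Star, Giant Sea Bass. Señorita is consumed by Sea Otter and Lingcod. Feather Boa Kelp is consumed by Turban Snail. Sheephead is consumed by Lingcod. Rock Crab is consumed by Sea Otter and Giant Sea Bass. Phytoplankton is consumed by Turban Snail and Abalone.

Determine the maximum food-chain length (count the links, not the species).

One longest chain: Phytoplankton → Abalone → Señorita → Lingcod.
It has 4 species and 3 links.

3 links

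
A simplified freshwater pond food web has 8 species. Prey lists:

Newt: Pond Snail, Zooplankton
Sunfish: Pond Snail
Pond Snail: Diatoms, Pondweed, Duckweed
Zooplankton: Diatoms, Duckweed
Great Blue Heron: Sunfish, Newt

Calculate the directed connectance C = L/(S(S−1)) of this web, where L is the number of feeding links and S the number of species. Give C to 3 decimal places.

The web has S = 8 species and L = 10 feeding links.
C = L / (S(S−1)) = 10 / 56 = 0.1786 ≈ 0.179.

C = 0.179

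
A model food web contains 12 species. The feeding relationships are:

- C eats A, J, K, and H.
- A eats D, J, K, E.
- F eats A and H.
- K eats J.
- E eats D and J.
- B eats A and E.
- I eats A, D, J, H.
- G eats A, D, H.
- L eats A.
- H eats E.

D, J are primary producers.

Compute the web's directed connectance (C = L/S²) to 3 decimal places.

C = 0.167

The web has S = 12 species and L = 24 feeding links.
C = L / S² = 24 / 144 = 0.1667 ≈ 0.167.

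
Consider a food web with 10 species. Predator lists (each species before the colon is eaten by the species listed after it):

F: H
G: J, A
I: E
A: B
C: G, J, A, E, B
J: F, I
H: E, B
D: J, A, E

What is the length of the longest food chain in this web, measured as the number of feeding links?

One longest chain: C → G → J → F → H → E.
It has 6 species and 5 links.

5 links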